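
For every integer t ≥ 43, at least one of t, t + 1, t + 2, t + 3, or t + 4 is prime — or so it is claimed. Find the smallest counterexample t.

t = 48

The first 5 eligible values, up to t = 47, all satisfy the conclusion.
t = 48: 48 = 2 × 24; 49 = 7 × 7; 50 = 2 × 25; 51 = 3 × 17; 52 = 2 × 26 — all composite.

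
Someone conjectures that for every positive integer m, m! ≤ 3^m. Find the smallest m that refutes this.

m = 7

Check each positive integer m in order until m! > 3^m.
For m = 1, 2, 3, 4, 5, 6 the conclusion holds.
m = 7: m! = 5040 and 3^m = 2187, so 5040 > 2187.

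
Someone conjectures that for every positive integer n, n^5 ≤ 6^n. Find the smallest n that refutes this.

n = 3

For n = 1, 2 the conclusion holds.
n = 3: n^5 = 243 and 6^n = 216, so 243 > 216.
Hence n = 3 is a counterexample.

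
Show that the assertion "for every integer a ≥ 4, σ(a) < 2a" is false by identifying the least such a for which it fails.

a = 6

Check each integer a ≥ 4 in order until the claim fails.
For a = 4, 5 the conclusion holds.
a = 6: σ(6) = 12; 12 ≥ 12.
Thus a = 6 disproves the claim, and no smaller a works.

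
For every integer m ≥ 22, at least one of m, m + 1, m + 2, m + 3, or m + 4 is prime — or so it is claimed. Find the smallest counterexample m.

m = 24

We need the least integer m ≥ 22 for which m, m + 1, m + 2, m + 3, m + 4 are all composite.
m = 22: 23 is prime.
m = 23: 23 is prime.
m = 24: 24 = 2 × 12; 25 = 5 × 5; 26 = 2 × 13; 27 = 3 × 9; 28 = 2 × 14 — all composite.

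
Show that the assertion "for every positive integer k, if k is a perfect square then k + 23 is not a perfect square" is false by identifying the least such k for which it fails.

We need the least positive integer k for which k is a perfect square but k + 23 is a perfect square.
The first 10 eligible values, up to k = 100, all satisfy the conclusion.
k = 121: 121 = 11² and 121 + 23 = 144 = 12².
Hence k = 121 is a counterexample.

k = 121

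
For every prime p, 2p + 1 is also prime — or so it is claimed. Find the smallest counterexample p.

Check each prime p in order until 2p + 1 is not prime.
For p = 2, 3, 5 the conclusion holds.
p = 7: 2p + 1 = 15 = 3 × 5, not prime.
Hence p = 7 is a counterexample.

p = 7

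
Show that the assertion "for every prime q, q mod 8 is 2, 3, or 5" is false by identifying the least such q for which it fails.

We need the least prime q for which the claim fails.
q = 2: 2 mod 8 = 2.
q = 3: 3 mod 8 = 3.
q = 5: 5 mod 8 = 5.
q = 7: 7 mod 8 = 7 — not in {2, 3, 5}.
So q = 7 is the smallest counterexample.

q = 7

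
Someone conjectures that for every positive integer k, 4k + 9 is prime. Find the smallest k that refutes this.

k = 3

k = 1: 4k + 9 = 13, prime.
k = 2: 4k + 9 = 17, prime.
k = 3: 4k + 9 = 21 = 3 × 7, composite.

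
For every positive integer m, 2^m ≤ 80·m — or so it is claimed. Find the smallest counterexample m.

m = 10

Check each positive integer m in order until 2^m > 80·m.
For m = 1, 2, 3, 4, 5, 6, 7, 8, 9 the conclusion holds.
m = 10: 2^m = 1024 and 80·m = 800, so 1024 > 800.
Thus m = 10 disproves the claim, and no smaller m works.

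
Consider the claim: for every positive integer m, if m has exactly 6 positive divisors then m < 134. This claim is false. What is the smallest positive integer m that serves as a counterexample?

For m = 12, 18, 20, 28, …, 116, 117, 124 the conclusion holds.
m = 147: τ(147) = 6; 147 ≥ 134.
Hence m = 147 is a counterexample.

m = 147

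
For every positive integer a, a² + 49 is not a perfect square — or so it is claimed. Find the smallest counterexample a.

For a = 1, 2, 3, 4, …, 21, 22, 23 the conclusion holds.
a = 24: 24² + 49 = 625 = 25², a perfect square.

a = 24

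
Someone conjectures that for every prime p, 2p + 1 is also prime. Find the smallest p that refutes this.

p = 7

We need the least prime p for which 2p + 1 is not prime.
p = 2: 2p + 1 = 5, prime.
p = 3: 2p + 1 = 7, prime.
p = 5: 2p + 1 = 11, prime.
p = 7: 2p + 1 = 15 = 3 × 5, not prime.
Thus p = 7 disproves the claim, and no smaller p works.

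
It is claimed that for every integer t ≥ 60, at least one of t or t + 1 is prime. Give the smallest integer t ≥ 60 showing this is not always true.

t = 62

We need the least integer t ≥ 60 for which t, t + 1 are both composite.
For t = 60, 61 the conclusion holds.
t = 62: 62 = 2 × 31; 63 = 3 × 21 — both composite.
Hence t = 62 is a counterexample.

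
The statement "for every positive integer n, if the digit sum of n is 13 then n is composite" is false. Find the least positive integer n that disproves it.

n = 67

Check each positive integer n in order until the digit sum of n is 13 but n is prime.
For n = 49, 58 the conclusion holds.
n = 67: digit sum 13; 67 is prime, not composite.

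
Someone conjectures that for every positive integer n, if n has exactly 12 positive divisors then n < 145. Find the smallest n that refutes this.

n = 150

A counterexample is any positive integer n such that n has exactly 12 positive divisors but the claim fails; we check each in order.
The first 9 eligible values, up to n = 140, all satisfy the conclusion.
n = 150: τ(150) = 12; 150 ≥ 145.
So n = 150 is the smallest counterexample.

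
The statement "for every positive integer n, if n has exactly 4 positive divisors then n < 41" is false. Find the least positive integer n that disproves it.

For n = 6, 8, 10, 14, …, 35, 38, 39 the conclusion holds.
n = 46: τ(46) = 4; 46 ≥ 41.
So n = 46 is the smallest counterexample.

n = 46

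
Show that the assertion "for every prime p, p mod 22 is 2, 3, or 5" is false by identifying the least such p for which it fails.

p = 2: 2 mod 22 = 2.
p = 3: 3 mod 22 = 3.
p = 5: 5 mod 22 = 5.
p = 7: 7 mod 22 = 7 — not in {2, 3, 5}.

p = 7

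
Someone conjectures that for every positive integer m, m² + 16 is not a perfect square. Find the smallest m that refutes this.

We need the least positive integer m for which m² + 16 is a perfect square.
m = 1: 1² + 16 = 17, not a perfect square.
m = 2: 2² + 16 = 20, not a perfect square.
m = 3: 3² + 16 = 25 = 5², a perfect square.

m = 3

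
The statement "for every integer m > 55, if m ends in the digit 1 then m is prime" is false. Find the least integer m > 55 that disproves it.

Check each integer m > 55 in order until m ends in the digit 1 but m is not prime.
m = 61: 61 ends in 1 and is prime.
m = 71: 71 ends in 1 and is prime.
m = 81: 81 ends in 1; 81 = 3 × 27, composite.
So m = 81 is the smallest counterexample.

m = 81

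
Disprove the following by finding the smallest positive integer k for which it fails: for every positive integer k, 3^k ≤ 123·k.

Check each positive integer k in order until 3^k > 123·k.
For k = 1, 2, 3, 4, 5, 6 the conclusion holds.
k = 7: 3^k = 2187 and 123·k = 861, so 2187 > 861.

k = 7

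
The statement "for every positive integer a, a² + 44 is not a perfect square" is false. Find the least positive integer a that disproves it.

a = 10

For a = 1, 2, 3, 4, 5, 6, 7, 8, 9 the conclusion holds.
a = 10: 10² + 44 = 144 = 12², a perfect square.
So a = 10 is the smallest counterexample.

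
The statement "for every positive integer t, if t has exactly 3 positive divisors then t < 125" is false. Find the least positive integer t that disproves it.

t = 169

A counterexample is any positive integer t such that t has exactly 3 positive divisors but the claim fails; we check each in order.
The first 5 eligible values, up to t = 121, all satisfy the conclusion.
t = 169: τ(169) = 3; 169 ≥ 125.
So t = 169 is the smallest counterexample.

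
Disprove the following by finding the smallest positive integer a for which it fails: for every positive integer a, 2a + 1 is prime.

Check each positive integer a in order until 2a + 1 is not prime.
For a = 1, 2, 3 the conclusion holds.
a = 4: 2a + 1 = 9 = 3 × 3, composite.
So a = 4 is the smallest counterexample.

a = 4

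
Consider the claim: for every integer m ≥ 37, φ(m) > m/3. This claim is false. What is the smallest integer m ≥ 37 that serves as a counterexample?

Check each integer m ≥ 37 in order until the claim fails.
m = 37: φ(37) = 36 and 37/3 = 37/3, so φ(37) > 37/3.
m = 38: φ(38) = 18 and 38/3 = 38/3, so φ(38) > 38/3.
m = 39: φ(39) = 24 and 39/3 = 13, so φ(39) > 39/3.
m = 40: φ(40) = 16 and 40/3 = 40/3, so φ(40) > 40/3.
m = 41: φ(41) = 40 and 41/3 = 41/3, so φ(41) > 41/3.
m = 42: φ(42) = 12 and 42/3 = 14, so φ(42) ≤ 42/3.
So m = 42 is the smallest counterexample.

m = 42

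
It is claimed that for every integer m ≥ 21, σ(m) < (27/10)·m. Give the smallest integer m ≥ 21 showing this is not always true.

The first 39 eligible values, up to m = 59, all satisfy the conclusion.
m = 60: σ(60) = 168; 168 ≥ 162.

m = 60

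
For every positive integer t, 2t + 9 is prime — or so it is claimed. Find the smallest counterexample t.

t = 3

For t = 1, 2 the conclusion holds.
t = 3: 2t + 9 = 15 = 3 × 5, composite.
Thus t = 3 disproves the claim, and no smaller t works.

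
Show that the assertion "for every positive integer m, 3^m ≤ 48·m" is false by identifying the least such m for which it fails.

m = 5

We need the least positive integer m for which 3^m > 48·m.
The first 4 eligible values, up to m = 4, all satisfy the conclusion.
m = 5: 3^m = 243 and 48·m = 240, so 243 > 240.
Thus m = 5 disproves the claim, and no smaller m works.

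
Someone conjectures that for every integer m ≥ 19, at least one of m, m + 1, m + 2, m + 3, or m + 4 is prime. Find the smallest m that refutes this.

We need the least integer m ≥ 19 for which m, m + 1, m + 2, m + 3, m + 4 are all composite.
m = 19: 19 is prime.
m = 20: 23 is prime.
m = 21: 23 is prime.
m = 22: 23 is prime.
m = 23: 23 is prime.
m = 24: 24 = 2 × 12; 25 = 5 × 5; 26 = 2 × 13; 27 = 3 × 9; 28 = 2 × 14 — all composite.
Hence m = 24 is a counterexample.

m = 24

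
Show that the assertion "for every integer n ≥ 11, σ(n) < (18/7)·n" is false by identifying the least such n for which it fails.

For n = 11, 12, 13, 14, …, 45, 46, 47 the conclusion holds.
n = 48: σ(48) = 124; 124 ≥ 864/7.

n = 48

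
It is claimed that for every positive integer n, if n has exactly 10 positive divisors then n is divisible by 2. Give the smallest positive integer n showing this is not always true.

n = 405

A counterexample is any positive integer n such that n has exactly 10 positive divisors but n is not divisible by 2; we check each in order.
For n = 48, 80, 112, 162, 176, 208, 272, 304, 368 the conclusion holds.
n = 405: τ(405) = 10; 405 mod 2 = 1.
Hence n = 405 is a counterexample.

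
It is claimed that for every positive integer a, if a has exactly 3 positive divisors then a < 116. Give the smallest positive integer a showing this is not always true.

A counterexample is any positive integer a such that a has exactly 3 positive divisors but the claim fails; we check each in order.
a = 4: τ(4) = 3; 4 < 116.
a = 9: τ(9) = 3; 9 < 116.
a = 25: τ(25) = 3; 25 < 116.
a = 49: τ(49) = 3; 49 < 116.
a = 121: τ(121) = 3; 121 ≥ 116.
So a = 121 is the smallest counterexample.

a = 121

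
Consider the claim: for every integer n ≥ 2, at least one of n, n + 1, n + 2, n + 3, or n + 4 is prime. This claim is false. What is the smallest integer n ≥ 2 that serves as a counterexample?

n = 24

We need the least integer n ≥ 2 for which n, n + 1, n + 2, n + 3, n + 4 are all composite.
For n = 2, 3, 4, 5, …, 21, 22, 23 the conclusion holds.
n = 24: 24 = 2 × 12; 25 = 5 × 5; 26 = 2 × 13; 27 = 3 × 9; 28 = 2 × 14 — all composite.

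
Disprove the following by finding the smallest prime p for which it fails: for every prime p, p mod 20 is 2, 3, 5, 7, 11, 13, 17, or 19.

We need the least prime p for which the claim fails.
For p = 2, 3, 5, 7, 11, 13, 17, 19, 23 the conclusion holds.
p = 29: 29 mod 20 = 9 — not in {2, 3, 5, 7, 11, 13, 17, 19}.
Thus p = 29 disproves the claim, and no smaller p works.

p = 29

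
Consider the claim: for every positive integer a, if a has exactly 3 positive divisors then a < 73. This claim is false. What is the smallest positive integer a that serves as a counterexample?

Check each positive integer a in order until a has exactly 3 positive divisors but the claim fails.
For a = 4, 9, 25, 49 the conclusion holds.
a = 121: τ(121) = 3; 121 ≥ 73.
So a = 121 is the smallest counterexample.

a = 121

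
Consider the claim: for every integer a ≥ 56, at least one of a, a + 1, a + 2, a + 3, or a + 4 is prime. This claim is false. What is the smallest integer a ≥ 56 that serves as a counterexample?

The first 6 eligible values, up to a = 61, all satisfy the conclusion.
a = 62: 62 = 2 × 31; 63 = 3 × 21; 64 = 2 × 32; 65 = 5 × 13; 66 = 2 × 33 — all composite.
Hence a = 62 is a counterexample.

a = 62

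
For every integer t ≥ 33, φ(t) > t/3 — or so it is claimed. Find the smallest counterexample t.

t = 36

Check each integer t ≥ 33 in order until the claim fails.
For t = 33, 34, 35 the conclusion holds.
t = 36: φ(36) = 12 and 36/3 = 12, so φ(36) ≤ 36/3.
Hence t = 36 is a counterexample.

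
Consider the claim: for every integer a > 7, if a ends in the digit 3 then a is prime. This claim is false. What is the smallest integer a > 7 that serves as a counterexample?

Check each integer a > 7 in order until a ends in the digit 3 but a is not prime.
a = 13: 13 ends in 3 and is prime.
a = 23: 23 ends in 3 and is prime.
a = 33: 33 ends in 3; 33 = 3 × 11, composite.

a = 33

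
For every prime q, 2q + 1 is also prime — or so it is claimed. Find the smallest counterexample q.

q = 7

A counterexample is any prime q such that 2q + 1 is not prime; we check each in order.
q = 2: 2q + 1 = 5, prime.
q = 3: 2q + 1 = 7, prime.
q = 5: 2q + 1 = 11, prime.
q = 7: 2q + 1 = 15 = 3 × 5, not prime.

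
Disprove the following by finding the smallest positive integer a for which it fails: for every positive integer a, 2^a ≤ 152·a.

a = 11

We need the least positive integer a for which 2^a > 152·a.
The first 10 eligible values, up to a = 10, all satisfy the conclusion.
a = 11: 2^a = 2048 and 152·a = 1672, so 2048 > 1672.
So a = 11 is the smallest counterexample.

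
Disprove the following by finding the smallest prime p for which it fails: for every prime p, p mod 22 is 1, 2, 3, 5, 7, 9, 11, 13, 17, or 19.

We need the least prime p for which the claim fails.
For p = 2, 3, 5, 7, …, 23, 29, 31 the conclusion holds.
p = 37: 37 mod 22 = 15 — not in {1, 2, 3, 5, 7, 9, 11, 13, 17, 19}.

p = 37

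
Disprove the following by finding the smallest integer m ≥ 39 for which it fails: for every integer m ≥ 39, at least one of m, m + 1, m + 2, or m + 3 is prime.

m = 48

We need the least integer m ≥ 39 for which m, m + 1, m + 2, m + 3 are all composite.
The first 9 eligible values, up to m = 47, all satisfy the conclusion.
m = 48: 48 = 2 × 24; 49 = 7 × 7; 50 = 2 × 25; 51 = 3 × 17 — all composite.
So m = 48 is the smallest counterexample.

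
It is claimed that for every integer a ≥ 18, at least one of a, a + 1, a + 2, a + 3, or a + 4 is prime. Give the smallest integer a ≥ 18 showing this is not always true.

a = 24

For a = 18, 19, 20, 21, 22, 23 the conclusion holds.
a = 24: 24 = 2 × 12; 25 = 5 × 5; 26 = 2 × 13; 27 = 3 × 9; 28 = 2 × 14 — all composite.
So a = 24 is the smallest counterexample.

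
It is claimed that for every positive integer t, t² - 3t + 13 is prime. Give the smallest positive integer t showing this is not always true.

We need the least positive integer t for which t² - 3t + 13 is not prime.
For t = 1, 2, 3, 4, …, 9, 10, 11 the conclusion holds.
t = 12: t² - 3t + 13 = 121 = 11 × 11, composite.

t = 12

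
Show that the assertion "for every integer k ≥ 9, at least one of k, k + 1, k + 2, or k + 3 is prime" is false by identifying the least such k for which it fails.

Check each integer k ≥ 9 in order until k, k + 1, k + 2, k + 3 are all composite.
For k = 9, 10, 11, 12, …, 21, 22, 23 the conclusion holds.
k = 24: 24 = 2 × 12; 25 = 5 × 5; 26 = 2 × 13; 27 = 3 × 9 — all composite.
So k = 24 is the smallest counterexample.

k = 24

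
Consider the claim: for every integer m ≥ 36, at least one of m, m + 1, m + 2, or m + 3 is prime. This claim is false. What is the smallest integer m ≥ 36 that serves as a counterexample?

m = 48

The first 12 eligible values, up to m = 47, all satisfy the conclusion.
m = 48: 48 = 2 × 24; 49 = 7 × 7; 50 = 2 × 25; 51 = 3 × 17 — all composite.
Thus m = 48 disproves the claim, and no smaller m works.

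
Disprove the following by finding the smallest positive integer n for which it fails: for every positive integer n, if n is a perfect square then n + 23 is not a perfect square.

We need the least positive integer n for which n is a perfect square but n + 23 is a perfect square.
For n = 1, 4, 9, 16, 25, 36, 49, 64, 81, 100 the conclusion holds.
n = 121: 121 = 11² and 121 + 23 = 144 = 12².
Thus n = 121 disproves the claim, and no smaller n works.

n = 121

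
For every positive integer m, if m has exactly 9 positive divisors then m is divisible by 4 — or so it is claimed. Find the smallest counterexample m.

m = 225

We need the least positive integer m for which m has exactly 9 positive divisors but m is not divisible by 4.
m = 36: τ(36) = 9; 36 mod 4 = 0.
m = 100: τ(100) = 9; 100 mod 4 = 0.
m = 196: τ(196) = 9; 196 mod 4 = 0.
m = 225: τ(225) = 9; 225 mod 4 = 1.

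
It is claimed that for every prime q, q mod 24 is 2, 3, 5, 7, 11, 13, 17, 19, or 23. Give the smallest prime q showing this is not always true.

For q = 2, 3, 5, 7, …, 61, 67, 71 the conclusion holds.
q = 73: 73 mod 24 = 1 — not in {2, 3, 5, 7, 11, 13, 17, 19, 23}.
Thus q = 73 disproves the claim, and no smaller q works.

q = 73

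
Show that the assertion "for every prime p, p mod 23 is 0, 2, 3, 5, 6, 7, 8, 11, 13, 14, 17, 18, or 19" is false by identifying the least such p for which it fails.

p = 43

A counterexample is any prime p such that the claim fails; we check each in order.
For p = 2, 3, 5, 7, …, 31, 37, 41 the conclusion holds.
p = 43: 43 mod 23 = 20 — not in {0, 2, 3, 5, 6, 7, 8, 11, 13, 14, 17, 18, 19}.
Thus p = 43 disproves the claim, and no smaller p works.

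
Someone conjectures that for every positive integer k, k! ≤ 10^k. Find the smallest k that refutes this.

We need the least positive integer k for which k! > 10^k.
The first 24 eligible values, up to k = 24, all satisfy the conclusion.
k = 25: k! = 15511210043330985984000000 and 10^k = 10000000000000000000000000, so 15511210043330985984000000 > 10000000000000000000000000.
Hence k = 25 is a counterexample.

k = 25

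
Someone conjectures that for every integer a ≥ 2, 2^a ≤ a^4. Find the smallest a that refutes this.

Check each integer a ≥ 2 in order until 2^a > a^4.
For a = 2, 3, 4, 5, …, 14, 15, 16 the conclusion holds.
a = 17: 2^a = 131072 and a^4 = 83521, so 131072 > 83521.
Hence a = 17 is a counterexample.

a = 17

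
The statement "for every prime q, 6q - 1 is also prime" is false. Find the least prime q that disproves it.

The first 4 eligible values, up to q = 7, all satisfy the conclusion.
q = 11: 6q - 1 = 65 = 5 × 13, not prime.

q = 11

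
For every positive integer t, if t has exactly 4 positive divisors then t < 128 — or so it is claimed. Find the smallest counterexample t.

t = 129

We need the least positive integer t for which t has exactly 4 positive divisors but the claim fails.
The first 40 eligible values, up to t = 125, all satisfy the conclusion.
t = 129: τ(129) = 4; 129 ≥ 128.
Thus t = 129 disproves the claim, and no smaller t works.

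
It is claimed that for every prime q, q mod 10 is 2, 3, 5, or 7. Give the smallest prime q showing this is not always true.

A counterexample is any prime q such that the claim fails; we check each in order.
The first 4 eligible values, up to q = 7, all satisfy the conclusion.
q = 11: 11 mod 10 = 1 — not in {2, 3, 5, 7}.

q = 11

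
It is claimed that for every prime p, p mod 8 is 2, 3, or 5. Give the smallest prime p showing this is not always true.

A counterexample is any prime p such that the claim fails; we check each in order.
p = 2: 2 mod 8 = 2.
p = 3: 3 mod 8 = 3.
p = 5: 5 mod 8 = 5.
p = 7: 7 mod 8 = 7 — not in {2, 3, 5}.
Thus p = 7 disproves the claim, and no smaller p works.

p = 7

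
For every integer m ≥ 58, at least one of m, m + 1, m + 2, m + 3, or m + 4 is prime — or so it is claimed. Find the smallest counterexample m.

m = 62

We need the least integer m ≥ 58 for which m, m + 1, m + 2, m + 3, m + 4 are all composite.
m = 58: 59 is prime.
m = 59: 59 is prime.
m = 60: 61 is prime.
m = 61: 61 is prime.
m = 62: 62 = 2 × 31; 63 = 3 × 21; 64 = 2 × 32; 65 = 5 × 13; 66 = 2 × 33 — all composite.
Thus m = 62 disproves the claim, and no smaller m works.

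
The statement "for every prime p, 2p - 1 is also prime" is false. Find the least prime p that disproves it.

A counterexample is any prime p such that 2p - 1 is not prime; we check each in order.
For p = 2, 3 the conclusion holds.
p = 5: 2p - 1 = 9 = 3 × 3, not prime.

p = 5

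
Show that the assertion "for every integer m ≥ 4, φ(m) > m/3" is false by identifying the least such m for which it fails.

Check each integer m ≥ 4 in order until the claim fails.
m = 4: φ(4) = 2 and 4/3 = 4/3, so φ(4) > 4/3.
m = 5: φ(5) = 4 and 5/3 = 5/3, so φ(5) > 5/3.
m = 6: φ(6) = 2 and 6/3 = 2, so φ(6) ≤ 6/3.
So m = 6 is the smallest counterexample.

m = 6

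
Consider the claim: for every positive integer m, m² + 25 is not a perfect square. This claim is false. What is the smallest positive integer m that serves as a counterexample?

m = 12

We need the least positive integer m for which m² + 25 is a perfect square.
For m = 1, 2, 3, 4, …, 9, 10, 11 the conclusion holds.
m = 12: 12² + 25 = 169 = 13², a perfect square.
Thus m = 12 disproves the claim, and no smaller m works.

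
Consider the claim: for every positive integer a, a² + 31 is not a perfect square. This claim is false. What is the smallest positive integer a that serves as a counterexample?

Check each positive integer a in order until a² + 31 is a perfect square.
For a = 1, 2, 3, 4, …, 12, 13, 14 the conclusion holds.
a = 15: 15² + 31 = 256 = 16², a perfect square.

a = 15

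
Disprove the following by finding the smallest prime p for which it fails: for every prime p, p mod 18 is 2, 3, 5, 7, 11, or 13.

p = 17

A counterexample is any prime p such that the claim fails; we check each in order.
p = 2: 2 mod 18 = 2.
p = 3: 3 mod 18 = 3.
p = 5: 5 mod 18 = 5.
p = 7: 7 mod 18 = 7.
p = 11: 11 mod 18 = 11.
p = 13: 13 mod 18 = 13.
p = 17: 17 mod 18 = 17 — not in {2, 3, 5, 7, 11, 13}.
So p = 17 is the smallest counterexample.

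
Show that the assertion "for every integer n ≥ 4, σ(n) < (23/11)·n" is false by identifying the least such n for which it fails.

n = 12

We need the least integer n ≥ 4 for which the claim fails.
The first 8 eligible values, up to n = 11, all satisfy the conclusion.
n = 12: σ(12) = 28; 28 ≥ 276/11.
Hence n = 12 is a counterexample.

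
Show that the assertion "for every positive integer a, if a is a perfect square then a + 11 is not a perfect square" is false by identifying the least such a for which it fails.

We need the least positive integer a for which a is a perfect square but a + 11 is a perfect square.
The first 4 eligible values, up to a = 16, all satisfy the conclusion.
a = 25: 25 = 5² and 25 + 11 = 36 = 6².
So a = 25 is the smallest counterexample.

a = 25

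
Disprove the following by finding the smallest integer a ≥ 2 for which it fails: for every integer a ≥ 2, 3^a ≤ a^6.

For a = 2, 3, 4, 5, …, 12, 13, 14 the conclusion holds.
a = 15: 3^a = 14348907 and a^6 = 11390625, so 14348907 > 11390625.

a = 15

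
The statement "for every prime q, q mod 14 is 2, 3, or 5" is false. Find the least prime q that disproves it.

We need the least prime q for which the claim fails.
For q = 2, 3, 5 the conclusion holds.
q = 7: 7 mod 14 = 7 — not in {2, 3, 5}.
Thus q = 7 disproves the claim, and no smaller q works.

q = 7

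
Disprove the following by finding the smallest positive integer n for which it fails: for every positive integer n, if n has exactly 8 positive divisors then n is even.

n = 105

Check each positive integer n in order until n has exactly 8 positive divisors but n is odd.
The first 12 eligible values, up to n = 104, all satisfy the conclusion.
n = 105: divisors of 105: 1, 3, 5, 7, 15, 21, 35, 105; 105 is odd.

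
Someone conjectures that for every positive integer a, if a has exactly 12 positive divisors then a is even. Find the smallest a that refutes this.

a = 315

We need the least positive integer a for which a has exactly 12 positive divisors but a is odd.
For a = 60, 72, 84, 90, …, 294, 306, 308 the conclusion holds.
a = 315: divisors of 315: 12 divisors; 315 is odd.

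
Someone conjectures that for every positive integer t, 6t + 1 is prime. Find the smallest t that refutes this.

We need the least positive integer t for which 6t + 1 is not prime.
t = 1: 6t + 1 = 7, prime.
t = 2: 6t + 1 = 13, prime.
t = 3: 6t + 1 = 19, prime.
t = 4: 6t + 1 = 25 = 5 × 5, composite.

t = 4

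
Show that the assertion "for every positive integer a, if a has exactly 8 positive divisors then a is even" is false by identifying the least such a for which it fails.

The first 12 eligible values, up to a = 104, all satisfy the conclusion.
a = 105: divisors of 105: 1, 3, 5, 7, 15, 21, 35, 105; 105 is odd.

a = 105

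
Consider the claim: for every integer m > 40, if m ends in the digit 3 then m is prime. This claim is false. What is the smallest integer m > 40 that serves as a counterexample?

m = 63

m = 43: 43 ends in 3 and is prime.
m = 53: 53 ends in 3 and is prime.
m = 63: 63 ends in 3; 63 = 3 × 21, composite.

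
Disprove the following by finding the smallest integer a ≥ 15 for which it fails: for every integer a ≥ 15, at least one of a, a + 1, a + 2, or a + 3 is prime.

a = 24

Check each integer a ≥ 15 in order until a, a + 1, a + 2, a + 3 are all composite.
The first 9 eligible values, up to a = 23, all satisfy the conclusion.
a = 24: 24 = 2 × 12; 25 = 5 × 5; 26 = 2 × 13; 27 = 3 × 9 — all composite.
Hence a = 24 is a counterexample.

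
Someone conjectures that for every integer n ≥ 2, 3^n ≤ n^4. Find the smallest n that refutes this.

Check each integer n ≥ 2 in order until 3^n > n^4.
The first 6 eligible values, up to n = 7, all satisfy the conclusion.
n = 8: 3^n = 6561 and n^4 = 4096, so 6561 > 4096.

n = 8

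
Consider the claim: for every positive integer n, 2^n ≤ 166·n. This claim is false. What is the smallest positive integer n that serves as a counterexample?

A counterexample is any positive integer n such that 2^n > 166·n; we check each in order.
The first 10 eligible values, up to n = 10, all satisfy the conclusion.
n = 11: 2^n = 2048 and 166·n = 1826, so 2048 > 1826.

n = 11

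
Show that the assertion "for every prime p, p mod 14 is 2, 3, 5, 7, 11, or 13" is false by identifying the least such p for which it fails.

Check each prime p in order until the claim fails.
The first 8 eligible values, up to p = 19, all satisfy the conclusion.
p = 23: 23 mod 14 = 9 — not in {2, 3, 5, 7, 11, 13}.

p = 23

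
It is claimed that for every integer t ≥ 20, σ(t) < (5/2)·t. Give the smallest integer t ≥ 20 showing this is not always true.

t = 24

A counterexample is any integer t ≥ 20 such that the claim fails; we check each in order.
t = 20: σ(20) = 42; 42 < 50.
t = 21: σ(21) = 32; 32 < 105/2.
t = 22: σ(22) = 36; 36 < 55.
t = 23: σ(23) = 24; 24 < 115/2.
t = 24: σ(24) = 60; 60 ≥ 60.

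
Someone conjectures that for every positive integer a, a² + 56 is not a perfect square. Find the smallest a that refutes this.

a = 5

A counterexample is any positive integer a such that a² + 56 is a perfect square; we check each in order.
For a = 1, 2, 3, 4 the conclusion holds.
a = 5: 5² + 56 = 81 = 9², a perfect square.
Hence a = 5 is a counterexample.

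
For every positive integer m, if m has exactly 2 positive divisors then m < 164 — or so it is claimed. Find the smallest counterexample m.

For m = 2, 3, 5, 7, …, 151, 157, 163 the conclusion holds.
m = 167: τ(167) = 2; 167 ≥ 164.

m = 167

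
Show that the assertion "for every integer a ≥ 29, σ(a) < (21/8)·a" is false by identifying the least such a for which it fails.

A counterexample is any integer a ≥ 29 such that the claim fails; we check each in order.
For a = 29, 30, 31, 32, …, 57, 58, 59 the conclusion holds.
a = 60: σ(60) = 168; 168 ≥ 315/2.

a = 60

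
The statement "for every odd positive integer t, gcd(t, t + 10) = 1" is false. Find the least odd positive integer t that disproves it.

We need the least odd positive integer t for which gcd(t, t + 10) > 1.
For t = 1, 3 the conclusion holds.
t = 5: gcd(5, 15) = 5.
Thus t = 5 disproves the claim, and no smaller t works.

t = 5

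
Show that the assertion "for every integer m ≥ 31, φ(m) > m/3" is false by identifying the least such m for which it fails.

m = 31: φ(31) = 30 and 31/3 = 31/3, so φ(31) > 31/3.
m = 32: φ(32) = 16 and 32/3 = 32/3, so φ(32) > 32/3.
m = 33: φ(33) = 20 and 33/3 = 11, so φ(33) > 33/3.
m = 34: φ(34) = 16 and 34/3 = 34/3, so φ(34) > 34/3.
m = 35: φ(35) = 24 and 35/3 = 35/3, so φ(35) > 35/3.
m = 36: φ(36) = 12 and 36/3 = 12, so φ(36) ≤ 36/3.

m = 36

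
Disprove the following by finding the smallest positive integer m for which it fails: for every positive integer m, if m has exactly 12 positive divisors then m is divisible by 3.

Check each positive integer m in order until m has exactly 12 positive divisors but m is not divisible by 3.
m = 60: τ(60) = 12; 60 mod 3 = 0.
m = 72: τ(72) = 12; 72 mod 3 = 0.
m = 84: τ(84) = 12; 84 mod 3 = 0.
m = 90: τ(90) = 12; 90 mod 3 = 0.
m = 96: τ(96) = 12; 96 mod 3 = 0.
m = 108: τ(108) = 12; 108 mod 3 = 0.
m = 126: τ(126) = 12; 126 mod 3 = 0.
m = 132: τ(132) = 12; 132 mod 3 = 0.
m = 140: τ(140) = 12; 140 mod 3 = 2.
So m = 140 is the smallest counterexample.

m = 140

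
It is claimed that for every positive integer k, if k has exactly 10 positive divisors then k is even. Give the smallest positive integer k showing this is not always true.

Check each positive integer k in order until k has exactly 10 positive divisors but k is odd.
For k = 48, 80, 112, 162, 176, 208, 272, 304, 368 the conclusion holds.
k = 405: divisors of 405: 10 divisors; 405 is odd.

k = 405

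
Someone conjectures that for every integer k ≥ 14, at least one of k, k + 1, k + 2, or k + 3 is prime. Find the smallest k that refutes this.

A counterexample is any integer k ≥ 14 such that k, k + 1, k + 2, k + 3 are all composite; we check each in order.
The first 10 eligible values, up to k = 23, all satisfy the conclusion.
k = 24: 24 = 2 × 12; 25 = 5 × 5; 26 = 2 × 13; 27 = 3 × 9 — all composite.

k = 24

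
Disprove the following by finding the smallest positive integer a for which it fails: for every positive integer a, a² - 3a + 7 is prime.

A counterexample is any positive integer a such that a² - 3a + 7 is not prime; we check each in order.
The first 5 eligible values, up to a = 5, all satisfy the conclusion.
a = 6: a² - 3a + 7 = 25 = 5 × 5, composite.
So a = 6 is the smallest counterexample.

a = 6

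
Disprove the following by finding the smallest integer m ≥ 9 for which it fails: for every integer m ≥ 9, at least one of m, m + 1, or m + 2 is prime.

The first 5 eligible values, up to m = 13, all satisfy the conclusion.
m = 14: 14 = 2 × 7; 15 = 3 × 5; 16 = 2 × 8 — all composite.

m = 14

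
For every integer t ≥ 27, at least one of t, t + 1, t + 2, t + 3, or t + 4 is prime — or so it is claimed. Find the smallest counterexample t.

A counterexample is any integer t ≥ 27 such that t, t + 1, t + 2, t + 3, t + 4 are all composite; we check each in order.
t = 27: 29 is prime.
t = 28: 29 is prime.
t = 29: 29 is prime.
t = 30: 31 is prime.
t = 31: 31 is prime.
t = 32: 32 = 2 × 16; 33 = 3 × 11; 34 = 2 × 17; 35 = 5 × 7; 36 = 2 × 18 — all composite.

t = 32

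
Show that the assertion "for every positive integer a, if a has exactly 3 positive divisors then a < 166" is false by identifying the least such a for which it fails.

The first 5 eligible values, up to a = 121, all satisfy the conclusion.
a = 169: τ(169) = 3; 169 ≥ 166.
Thus a = 169 disproves the claim, and no smaller a works.

a = 169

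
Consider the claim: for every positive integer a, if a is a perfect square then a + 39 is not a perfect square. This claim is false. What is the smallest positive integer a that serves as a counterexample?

a = 25

Check each positive integer a in order until a is a perfect square but a + 39 is a perfect square.
The first 4 eligible values, up to a = 16, all satisfy the conclusion.
a = 25: 25 = 5² and 25 + 39 = 64 = 8².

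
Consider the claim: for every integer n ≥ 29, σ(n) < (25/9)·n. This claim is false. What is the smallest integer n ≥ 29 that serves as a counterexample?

The first 31 eligible values, up to n = 59, all satisfy the conclusion.
n = 60: σ(60) = 168; 168 ≥ 500/3.

n = 60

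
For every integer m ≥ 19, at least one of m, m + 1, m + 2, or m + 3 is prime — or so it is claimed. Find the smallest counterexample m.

A counterexample is any integer m ≥ 19 such that m, m + 1, m + 2, m + 3 are all composite; we check each in order.
m = 19: 19 is prime.
m = 20: 23 is prime.
m = 21: 23 is prime.
m = 22: 23 is prime.
m = 23: 23 is prime.
m = 24: 24 = 2 × 12; 25 = 5 × 5; 26 = 2 × 13; 27 = 3 × 9 — all composite.

m = 24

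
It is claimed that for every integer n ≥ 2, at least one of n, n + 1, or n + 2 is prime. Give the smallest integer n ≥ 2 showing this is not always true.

We need the least integer n ≥ 2 for which n, n + 1, n + 2 are all composite.
The first 6 eligible values, up to n = 7, all satisfy the conclusion.
n = 8: 8 = 2 × 4; 9 = 3 × 3; 10 = 2 × 5 — all composite.
Thus n = 8 disproves the claim, and no smaller n works.

n = 8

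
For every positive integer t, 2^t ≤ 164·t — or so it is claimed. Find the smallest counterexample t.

Check each positive integer t in order until 2^t > 164·t.
For t = 1, 2, 3, 4, 5, 6, 7, 8, 9, 10 the conclusion holds.
t = 11: 2^t = 2048 and 164·t = 1804, so 2048 > 1804.

t = 11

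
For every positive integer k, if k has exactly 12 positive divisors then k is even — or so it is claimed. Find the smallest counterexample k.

Check each positive integer k in order until k has exactly 12 positive divisors but k is odd.
The first 24 eligible values, up to k = 308, all satisfy the conclusion.
k = 315: divisors of 315: 12 divisors; 315 is odd.

k = 315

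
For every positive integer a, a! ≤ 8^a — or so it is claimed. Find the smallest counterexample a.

We need the least positive integer a for which a! > 8^a.
For a = 1, 2, 3, 4, …, 17, 18, 19 the conclusion holds.
a = 20: a! = 2432902008176640000 and 8^a = 1152921504606846976, so 2432902008176640000 > 1152921504606846976.

a = 20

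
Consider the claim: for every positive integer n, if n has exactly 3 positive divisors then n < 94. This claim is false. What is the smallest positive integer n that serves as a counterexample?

For n = 4, 9, 25, 49 the conclusion holds.
n = 121: τ(121) = 3; 121 ≥ 94.
So n = 121 is the smallest counterexample.

n = 121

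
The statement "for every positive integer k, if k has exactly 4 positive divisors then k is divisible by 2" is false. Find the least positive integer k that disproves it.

k = 15

Check each positive integer k in order until k has exactly 4 positive divisors but k is not divisible by 2.
For k = 6, 8, 10, 14 the conclusion holds.
k = 15: τ(15) = 4; 15 mod 2 = 1.
So k = 15 is the smallest counterexample.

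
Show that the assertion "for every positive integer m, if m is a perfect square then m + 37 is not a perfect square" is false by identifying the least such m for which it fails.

For m = 1, 4, 9, 16, …, 225, 256, 289 the conclusion holds.
m = 324: 324 = 18² and 324 + 37 = 361 = 19².

m = 324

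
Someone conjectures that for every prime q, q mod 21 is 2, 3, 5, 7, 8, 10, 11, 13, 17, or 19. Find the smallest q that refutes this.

q = 37

A counterexample is any prime q such that the claim fails; we check each in order.
The first 11 eligible values, up to q = 31, all satisfy the conclusion.
q = 37: 37 mod 21 = 16 — not in {2, 3, 5, 7, 8, 10, 11, 13, 17, 19}.
Hence q = 37 is a counterexample.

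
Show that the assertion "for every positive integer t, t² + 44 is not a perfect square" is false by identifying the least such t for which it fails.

Check each positive integer t in order until t² + 44 is a perfect square.
The first 9 eligible values, up to t = 9, all satisfy the conclusion.
t = 10: 10² + 44 = 144 = 12², a perfect square.
Hence t = 10 is a counterexample.

t = 10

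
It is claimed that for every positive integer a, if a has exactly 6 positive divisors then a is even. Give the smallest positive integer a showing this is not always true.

Check each positive integer a in order until a has exactly 6 positive divisors but a is odd.
For a = 12, 18, 20, 28, 32, 44 the conclusion holds.
a = 45: divisors of 45: 1, 3, 5, 9, 15, 45; 45 is odd.
Thus a = 45 disproves the claim, and no smaller a works.

a = 45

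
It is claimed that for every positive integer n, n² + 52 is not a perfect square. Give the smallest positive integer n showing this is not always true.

We need the least positive integer n for which n² + 52 is a perfect square.
The first 11 eligible values, up to n = 11, all satisfy the conclusion.
n = 12: 12² + 52 = 196 = 14², a perfect square.

n = 12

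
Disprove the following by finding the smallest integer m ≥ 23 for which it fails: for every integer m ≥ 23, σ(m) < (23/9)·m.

For m = 23, 24, 25, 26, …, 45, 46, 47 the conclusion holds.
m = 48: σ(48) = 124; 124 ≥ 368/3.
So m = 48 is the smallest counterexample.

m = 48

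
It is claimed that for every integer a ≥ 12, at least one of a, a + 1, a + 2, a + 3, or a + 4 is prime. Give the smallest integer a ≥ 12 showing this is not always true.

a = 24

Check each integer a ≥ 12 in order until a, a + 1, a + 2, a + 3, a + 4 are all composite.
The first 12 eligible values, up to a = 23, all satisfy the conclusion.
a = 24: 24 = 2 × 12; 25 = 5 × 5; 26 = 2 × 13; 27 = 3 × 9; 28 = 2 × 14 — all composite.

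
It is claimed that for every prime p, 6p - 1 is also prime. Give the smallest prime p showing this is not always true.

Check each prime p in order until 6p - 1 is not prime.
The first 4 eligible values, up to p = 7, all satisfy the conclusion.
p = 11: 6p - 1 = 65 = 5 × 13, not prime.
Hence p = 11 is a counterexample.

p = 11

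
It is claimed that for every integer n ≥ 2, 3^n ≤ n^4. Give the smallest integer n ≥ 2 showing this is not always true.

The first 6 eligible values, up to n = 7, all satisfy the conclusion.
n = 8: 3^n = 6561 and n^4 = 4096, so 6561 > 4096.
Hence n = 8 is a counterexample.

n = 8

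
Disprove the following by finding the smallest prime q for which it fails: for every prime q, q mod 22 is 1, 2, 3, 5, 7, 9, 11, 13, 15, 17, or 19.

Check each prime q in order until the claim fails.
For q = 2, 3, 5, 7, …, 31, 37, 41 the conclusion holds.
q = 43: 43 mod 22 = 21 — not in {1, 2, 3, 5, 7, 9, 11, 13, 15, 17, 19}.

q = 43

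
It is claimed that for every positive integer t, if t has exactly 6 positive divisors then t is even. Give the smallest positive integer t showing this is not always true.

Check each positive integer t in order until t has exactly 6 positive divisors but t is odd.
t = 12: divisors of 12: 1, 2, 3, 4, 6, 12; 12 is even.
t = 18: divisors of 18: 1, 2, 3, 6, 9, 18; 18 is even.
t = 20: divisors of 20: 1, 2, 4, 5, 10, 20; 20 is even.
t = 28: divisors of 28: 1, 2, 4, 7, 14, 28; 28 is even.
t = 32: divisors of 32: 1, 2, 4, 8, 16, 32; 32 is even.
t = 44: divisors of 44: 1, 2, 4, 11, 22, 44; 44 is even.
t = 45: divisors of 45: 1, 3, 5, 9, 15, 45; 45 is odd.

t = 45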